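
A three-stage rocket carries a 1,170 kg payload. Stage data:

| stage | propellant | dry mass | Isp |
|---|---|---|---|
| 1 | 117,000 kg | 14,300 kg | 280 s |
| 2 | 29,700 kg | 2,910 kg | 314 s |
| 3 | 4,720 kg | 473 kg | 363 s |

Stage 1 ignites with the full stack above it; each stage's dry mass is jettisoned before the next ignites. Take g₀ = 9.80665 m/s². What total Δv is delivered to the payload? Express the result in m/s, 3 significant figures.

Ignition mass of stage 1 = 117,000+14,300 + 29,700+2,910 + 4,720+473 + 1,170 = 170,273 kg.
Stage 1: m₀ = 170,273 kg, m_f = 170,273 − 117,000 = 53,273 kg; Δv = 280×9.80665×ln(3.196) = 2745.9×1.1620 ≈ 3191 m/s.
Stage 2: m₀ = 38,973 kg, m_f = 38,973 − 29,700 = 9,273 kg; Δv = 314×9.80665×ln(4.203) = 3079.3×1.4358 ≈ 4421 m/s.
Stage 3: m₀ = 6,363 kg, m_f = 6,363 − 4,720 = 1,643 kg; Δv = 363×9.80665×ln(3.873) = 3559.8×1.3540 ≈ 4820 m/s.
Total Δv = 3191 + 4421 + 4820 = 12432 m/s.

Δv ≈ 12400 m/s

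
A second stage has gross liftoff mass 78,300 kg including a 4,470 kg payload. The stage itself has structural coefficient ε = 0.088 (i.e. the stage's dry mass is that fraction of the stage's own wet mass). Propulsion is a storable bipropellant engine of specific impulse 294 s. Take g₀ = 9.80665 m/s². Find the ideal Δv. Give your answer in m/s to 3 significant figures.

Δv ≈ 5670 m/s

Stage wet mass = m₀ − payload = 78,300 − 4,470 = 73,830 kg.
Stage dry mass = ε × stage wet mass = 0.088 × 73,830 = 6,497.04 kg.
Burnout mass m_f = stage dry + payload = 6,497.04 + 4,470 = 10,967.04 kg.
v_e = Isp · g₀ = 294 × 9.80665 = 2883.2 m/s.
Using Δv = v_e ln(m₀/m_f): Δv = v_e · ln(78,300/10,967.04) = 2883.2 × ln(7.14) = 2883.2 × 1.9657 ≈ 5667 m/s.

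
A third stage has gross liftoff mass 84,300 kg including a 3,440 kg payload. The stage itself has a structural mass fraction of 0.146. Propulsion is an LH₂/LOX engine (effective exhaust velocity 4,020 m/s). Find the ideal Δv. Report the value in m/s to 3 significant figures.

Stage wet mass = m₀ − payload = 84,300 − 3,440 = 80,860 kg.
Stage dry mass = ε × stage wet mass = 0.146 × 80,860 = 11,805.6 kg.
Burnout mass m_f = stage dry + payload = 11,805.6 + 3,440 = 15,245.6 kg.
Δv = v_e · ln(84,300/15,245.6) = 4020.0 × ln(5.529) = 4020.0 × 1.7101 ≈ 6875 m/s.

Δv ≈ 6870 m/s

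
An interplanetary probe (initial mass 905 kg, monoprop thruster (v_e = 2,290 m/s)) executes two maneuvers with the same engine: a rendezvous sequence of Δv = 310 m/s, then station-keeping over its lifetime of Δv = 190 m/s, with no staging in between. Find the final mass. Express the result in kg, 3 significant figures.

After the first burn: m = 905 × exp(−310/2290.0) = 905 × 0.87339 = 790.418 kg.
After the second burn: m = 790.418 × exp(−190/2290.0) = 790.418 × 0.92038 = 727.485 kg.

final mass ≈ 727 kg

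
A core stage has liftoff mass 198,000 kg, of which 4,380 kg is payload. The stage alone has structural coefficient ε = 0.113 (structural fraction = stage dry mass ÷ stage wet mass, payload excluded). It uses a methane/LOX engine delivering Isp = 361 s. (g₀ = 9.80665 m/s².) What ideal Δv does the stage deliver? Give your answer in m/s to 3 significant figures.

Stage wet mass = m₀ − payload = 198,000 − 4,380 = 193,620 kg.
Stage dry mass = ε × stage wet mass = 0.113 × 193,620 = 21,879.1 kg.
Burnout mass m_f = stage dry + payload = 21,879.1 + 4,380 = 26,259.1 kg.
v_e = Isp · g₀ = 361 × 9.80665 = 3540.2 m/s.
By the Tsiolkovsky rocket equation, Δv = v_e · ln(198,000/26,259.1) = 3540.2 × ln(7.54) = 3540.2 × 2.0203 ≈ 7152 m/s.

Δv ≈ 7150 m/s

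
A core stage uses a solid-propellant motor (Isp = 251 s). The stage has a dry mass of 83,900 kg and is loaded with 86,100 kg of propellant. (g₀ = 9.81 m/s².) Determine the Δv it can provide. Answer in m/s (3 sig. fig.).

Δv ≈ 1740 m/s

v_e = Isp · g₀ = 251 × 9.81 = 2462.3 m/s.
m₀ = m_dry + m_prop = 83,900 + 86,100 = 170,000 kg.
Δv = v_e · ln(m₀/m_f) = 2462.3 × ln(2.026) = 2462.3 × 0.7062 ≈ 1738.8 m/s.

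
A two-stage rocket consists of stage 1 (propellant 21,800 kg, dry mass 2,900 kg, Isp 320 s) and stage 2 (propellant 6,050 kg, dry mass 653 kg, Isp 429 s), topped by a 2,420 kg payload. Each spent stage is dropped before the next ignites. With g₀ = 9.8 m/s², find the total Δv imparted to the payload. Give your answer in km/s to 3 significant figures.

Δv ≈ 7.82 km/s

Ignition mass of stage 1 = 21,800+2,900 + 6,050+653 + 2,420 = 33,823 kg.
Stage 1: m₀ = 33,823 kg, m_f = 33,823 − 21,800 = 12,023 kg; Δv = 320×9.8×ln(2.813) = 3136.0×1.0343 ≈ 3244 m/s.
Stage 2: m₀ = 9,123 kg, m_f = 9,123 − 6,050 = 3,073 kg; Δv = 429×9.8×ln(2.969) = 4204.2×1.0881 ≈ 4575 m/s.
Total Δv = 3244 + 4575 = 7819 m/s.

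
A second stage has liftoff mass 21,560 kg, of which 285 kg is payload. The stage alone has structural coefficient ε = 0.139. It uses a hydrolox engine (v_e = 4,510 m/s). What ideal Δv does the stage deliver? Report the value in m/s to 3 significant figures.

Δv ≈ 8540 m/s

Stage wet mass = m₀ − payload = 21,560 − 285 = 21,275 kg.
Stage dry mass = ε × stage wet mass = 0.139 × 21,275 = 2,957.23 kg.
Burnout mass m_f = stage dry + payload = 2,957.23 + 285 = 3,242.23 kg.
Δv = v_e · ln(21,560/3,242.23) = 4510.0 × ln(6.65) = 4510.0 × 1.8946 ≈ 8545 m/s.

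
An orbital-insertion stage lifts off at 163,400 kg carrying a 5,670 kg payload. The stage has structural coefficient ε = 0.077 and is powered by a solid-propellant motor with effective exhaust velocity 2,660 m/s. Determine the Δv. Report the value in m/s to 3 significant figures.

Δv ≈ 5890 m/s

Stage wet mass = m₀ − payload = 163,400 − 5,670 = 157,730 kg.
Stage dry mass = ε × stage wet mass = 0.077 × 157,730 = 12,145.2 kg.
Burnout mass m_f = stage dry + payload = 12,145.2 + 5,670 = 17,815.2 kg.
Using Δv = v_e ln(m₀/m_f): Δv = v_e · ln(163,400/17,815.2) = 2660.0 × ln(9.172) = 2660.0 × 2.2161 ≈ 5895 m/s.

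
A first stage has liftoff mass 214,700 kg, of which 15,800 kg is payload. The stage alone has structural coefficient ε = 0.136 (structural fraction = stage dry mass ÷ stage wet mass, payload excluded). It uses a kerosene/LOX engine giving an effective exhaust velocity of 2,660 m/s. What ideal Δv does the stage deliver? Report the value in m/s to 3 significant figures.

Δv ≈ 4290 m/s

Stage wet mass = m₀ − payload = 214,700 − 15,800 = 198,900 kg.
Stage dry mass = ε × stage wet mass = 0.136 × 198,900 = 27,050.4 kg.
Burnout mass m_f = stage dry + payload = 27,050.4 + 15,800 = 42,850.4 kg.
Δv = v_e · ln(214,700/42,850.4) = 2660.0 × ln(5.01) = 2660.0 × 1.6115 ≈ 4287 m/s.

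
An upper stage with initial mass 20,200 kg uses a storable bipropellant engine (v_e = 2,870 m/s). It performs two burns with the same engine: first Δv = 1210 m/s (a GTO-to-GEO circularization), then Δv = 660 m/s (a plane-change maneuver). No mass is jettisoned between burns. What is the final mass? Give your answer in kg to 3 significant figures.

After the first burn: m = 20200 × exp(−1210/2870.0) = 20200 × 0.65599 = 13,251 kg.
After the second burn: m = 13,251 × exp(−660/2870.0) = 13,251 × 0.79456 = 10,528.7 kg.

final mass ≈ 10500 kg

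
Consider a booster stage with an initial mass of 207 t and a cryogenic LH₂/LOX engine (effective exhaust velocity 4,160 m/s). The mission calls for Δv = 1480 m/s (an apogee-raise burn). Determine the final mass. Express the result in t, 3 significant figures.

final mass ≈ 145 t

m₀/m_f = exp(Δv / v_e) = exp(1480 / 4160.0) = exp(0.3558) = 1.4273.
m_f = m₀ / 1.4273 = 207 / 1.4273 = 145.029 t.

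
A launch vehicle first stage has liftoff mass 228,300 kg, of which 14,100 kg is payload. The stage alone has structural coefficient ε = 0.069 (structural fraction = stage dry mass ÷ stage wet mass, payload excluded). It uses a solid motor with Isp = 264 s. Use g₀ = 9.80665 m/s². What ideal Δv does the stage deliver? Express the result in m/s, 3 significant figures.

Stage wet mass = m₀ − payload = 228,300 − 14,100 = 214,200 kg.
Stage dry mass = ε × stage wet mass = 0.069 × 214,200 = 14,779.8 kg.
Burnout mass m_f = stage dry + payload = 14,779.8 + 14,100 = 28,879.8 kg.
v_e = Isp · g₀ = 264 × 9.80665 = 2589.0 m/s.
From the ideal rocket equation, Δv = v_e · ln(228,300/28,879.8) = 2589.0 × ln(7.905) = 2589.0 × 2.0675 ≈ 5353 m/s.

Δv ≈ 5350 m/s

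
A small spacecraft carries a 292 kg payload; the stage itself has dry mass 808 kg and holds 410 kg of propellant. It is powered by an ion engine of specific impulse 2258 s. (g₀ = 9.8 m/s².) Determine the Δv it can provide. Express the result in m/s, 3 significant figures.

v_e = Isp · g₀ = 2258 × 9.8 = 22128.4 m/s.
m₀ = payload + dry + propellant = 292 + 808 + 410 = 1,510 kg.
m_f = payload + dry = 292 + 808 = 1,100 kg.
Rocket equation: Δv = v_e · ln(m₀/m_f) = 22128.4 × ln(1.373) = 22128.4 × 0.3168 ≈ 7010.3 m/s.

Δv ≈ 7010 m/s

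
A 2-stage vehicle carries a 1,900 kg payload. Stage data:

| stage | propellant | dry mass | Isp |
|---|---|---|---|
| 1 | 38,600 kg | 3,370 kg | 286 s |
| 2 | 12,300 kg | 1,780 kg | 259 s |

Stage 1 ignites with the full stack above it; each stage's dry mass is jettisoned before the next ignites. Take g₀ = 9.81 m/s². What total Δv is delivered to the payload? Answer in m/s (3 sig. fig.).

Ignition mass of stage 1 = 38,600+3,370 + 12,300+1,780 + 1,900 = 57,950 kg.
Stage 1: m₀ = 57,950 kg, m_f = 57,950 − 38,600 = 19,350 kg; Δv = 286×9.81×ln(2.995) = 2805.7×1.0969 ≈ 3077 m/s.
Stage 2: m₀ = 15,980 kg, m_f = 15,980 − 12,300 = 3,680 kg; Δv = 259×9.81×ln(4.342) = 2540.8×1.4684 ≈ 3731 m/s.
Total Δv = 3077 + 3731 = 6808 m/s.

Δv ≈ 6810 m/s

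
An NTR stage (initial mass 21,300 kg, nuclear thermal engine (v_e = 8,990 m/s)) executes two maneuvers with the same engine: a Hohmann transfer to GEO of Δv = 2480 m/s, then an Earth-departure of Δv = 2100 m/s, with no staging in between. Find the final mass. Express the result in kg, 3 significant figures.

After the first burn: m = 21300 × exp(−2480/8990.0) = 21300 × 0.75892 = 16,165 kg.
After the second burn: m = 16,165 × exp(−2100/8990.0) = 16,165 × 0.79168 = 12,797.5 kg.

final mass ≈ 12800 kg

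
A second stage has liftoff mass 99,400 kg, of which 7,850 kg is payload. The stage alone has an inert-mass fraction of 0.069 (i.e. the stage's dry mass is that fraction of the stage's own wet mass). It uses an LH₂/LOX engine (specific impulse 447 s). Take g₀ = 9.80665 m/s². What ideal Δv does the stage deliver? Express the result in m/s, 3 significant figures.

Stage wet mass = m₀ − payload = 99,400 − 7,850 = 91,550 kg.
Stage dry mass = ε × stage wet mass = 0.069 × 91,550 = 6,316.95 kg.
Burnout mass m_f = stage dry + payload = 6,316.95 + 7,850 = 14,166.95 kg.
v_e = Isp · g₀ = 447 × 9.80665 = 4383.6 m/s.
Δv = v_e · ln(99,400/14,166.95) = 4383.6 × ln(7.016) = 4383.6 × 1.9482 ≈ 8540 m/s.

Δv ≈ 8540 m/s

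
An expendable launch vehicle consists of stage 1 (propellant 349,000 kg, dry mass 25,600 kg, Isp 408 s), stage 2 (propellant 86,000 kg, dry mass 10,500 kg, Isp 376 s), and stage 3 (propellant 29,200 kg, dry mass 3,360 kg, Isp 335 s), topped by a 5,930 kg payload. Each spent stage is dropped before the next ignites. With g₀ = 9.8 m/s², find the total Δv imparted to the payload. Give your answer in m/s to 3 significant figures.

Δv ≈ 13000 m/s

Ignition mass of stage 1 = 349,000+25,600 + 86,000+10,500 + 29,200+3,360 + 5,930 = 509,590 kg.
Stage 1: m₀ = 509,590 kg, m_f = 509,590 − 349,000 = 160,590 kg; Δv = 408×9.8×ln(3.173) = 3998.4×1.1548 ≈ 4617 m/s.
Stage 2: m₀ = 134,990 kg, m_f = 134,990 − 86,000 = 48,990 kg; Δv = 376×9.8×ln(2.755) = 3684.8×1.0136 ≈ 3735 m/s.
Stage 3: m₀ = 38,490 kg, m_f = 38,490 − 29,200 = 9,290 kg; Δv = 335×9.8×ln(4.143) = 3283.0×1.4215 ≈ 4667 m/s.
Total Δv = 4617 + 3735 + 4667 = 13019 m/s.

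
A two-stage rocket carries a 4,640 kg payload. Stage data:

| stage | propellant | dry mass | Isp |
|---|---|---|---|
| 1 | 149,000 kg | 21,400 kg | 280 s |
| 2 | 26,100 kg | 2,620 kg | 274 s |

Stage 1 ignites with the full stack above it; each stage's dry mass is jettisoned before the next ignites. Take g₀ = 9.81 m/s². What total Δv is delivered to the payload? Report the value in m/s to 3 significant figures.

Δv ≈ 7710 m/s

Ignition mass of stage 1 = 149,000+21,400 + 26,100+2,620 + 4,640 = 203,760 kg.
Stage 1: m₀ = 203,760 kg, m_f = 203,760 − 149,000 = 54,760 kg; Δv = 280×9.81×ln(3.721) = 2746.8×1.3140 ≈ 3609 m/s.
Stage 2: m₀ = 33,360 kg, m_f = 33,360 − 26,100 = 7,260 kg; Δv = 274×9.81×ln(4.595) = 2687.9×1.5250 ≈ 4099 m/s.
Total Δv = 3609 + 4099 = 7708 m/s.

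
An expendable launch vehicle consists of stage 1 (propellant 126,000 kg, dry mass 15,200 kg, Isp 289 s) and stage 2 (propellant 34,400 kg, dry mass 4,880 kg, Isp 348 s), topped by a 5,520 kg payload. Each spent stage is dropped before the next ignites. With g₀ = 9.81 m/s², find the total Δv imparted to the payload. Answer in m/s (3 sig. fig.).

Δv ≈ 8190 m/s

Ignition mass of stage 1 = 126,000+15,200 + 34,400+4,880 + 5,520 = 186,000 kg.
Stage 1: m₀ = 186,000 kg, m_f = 186,000 − 126,000 = 60,000 kg; Δv = 289×9.81×ln(3.1) = 2835.1×1.1314 ≈ 3208 m/s.
Stage 2: m₀ = 44,800 kg, m_f = 44,800 − 34,400 = 10,400 kg; Δv = 348×9.81×ln(4.308) = 3413.9×1.4604 ≈ 4986 m/s.
Total Δv = 3208 + 4986 = 8194 m/s.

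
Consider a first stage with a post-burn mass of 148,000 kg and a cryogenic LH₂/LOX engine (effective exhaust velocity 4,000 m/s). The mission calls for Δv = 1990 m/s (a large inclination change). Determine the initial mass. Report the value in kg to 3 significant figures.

initial mass ≈ 243000 kg

By the Tsiolkovsky rocket equation, m₀/m_f = exp(Δv / v_e) = exp(1990 / 4000.0) = exp(0.4975) = 1.6446.
m₀ = m_f × 1.6446 = 148,000 × 1.6446 = 243,401 kg.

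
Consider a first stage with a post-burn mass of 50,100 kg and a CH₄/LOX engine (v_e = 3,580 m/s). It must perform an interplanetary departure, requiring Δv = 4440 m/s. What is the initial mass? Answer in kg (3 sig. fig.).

initial mass ≈ 173000 kg

m₀/m_f = exp(Δv / v_e) = exp(4440 / 3580.0) = exp(1.2402) = 3.4564.
m₀ = m_f × 3.4564 = 50,100 × 3.4564 = 173,166 kg.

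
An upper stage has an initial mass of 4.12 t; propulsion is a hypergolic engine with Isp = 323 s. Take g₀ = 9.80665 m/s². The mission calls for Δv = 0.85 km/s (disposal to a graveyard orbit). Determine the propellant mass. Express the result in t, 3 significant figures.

propellant mass ≈ 0.970 t

v_e = Isp · g₀ = 323 × 9.80665 = 3167.5 m/s.
m₀/m_f = exp(Δv / v_e) = exp(850 / 3167.5) = exp(0.2683) = 1.3078.
m_f = 4.12 / 1.3078 = 3.15033 t, so propellant = m₀ − m_f = 4.12 − 3.15033 = 0.96967 t.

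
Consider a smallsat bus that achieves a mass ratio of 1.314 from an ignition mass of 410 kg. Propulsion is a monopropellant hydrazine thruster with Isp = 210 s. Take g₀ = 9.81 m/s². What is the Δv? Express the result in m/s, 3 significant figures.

v_e = Isp · g₀ = 210 × 9.81 = 2060.1 m/s.
From the ideal rocket equation, Δv = v_e · ln(1.314) = 2060.1 × 0.2731 ≈ 562.6 m/s.

Δv ≈ 563 m/s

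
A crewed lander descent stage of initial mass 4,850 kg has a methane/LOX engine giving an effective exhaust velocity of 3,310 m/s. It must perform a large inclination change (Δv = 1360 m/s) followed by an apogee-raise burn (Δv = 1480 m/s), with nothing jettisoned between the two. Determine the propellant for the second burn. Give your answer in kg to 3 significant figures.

After the first burn: m = 4850 × exp(−1360/3310.0) = 4850 × 0.66307 = 3,215.89 kg.
After the second burn: m = 3,215.89 × exp(−1480/3310.0) = 3,215.89 × 0.63946 = 2,056.43 kg.
Second-burn propellant = 3,215.89 − 2,056.43 = 1,159.46 kg.

propellant for the second burn ≈ 1160 kg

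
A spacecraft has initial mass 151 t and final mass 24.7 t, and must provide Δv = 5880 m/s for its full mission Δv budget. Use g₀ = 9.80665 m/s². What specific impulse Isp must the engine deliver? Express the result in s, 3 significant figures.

ln(m₀/m_f) = ln(151000/24700) = ln(6.113) = 1.8105.
Using Δv = v_e ln(m₀/m_f): v_e = Δv / ln(m₀/m_f) = 5880 / 1.8105 = 3247.8 m/s.
Isp = v_e / g₀ = 3247.8 / 9.80665 = 331.2 s.

Isp ≈ 331 s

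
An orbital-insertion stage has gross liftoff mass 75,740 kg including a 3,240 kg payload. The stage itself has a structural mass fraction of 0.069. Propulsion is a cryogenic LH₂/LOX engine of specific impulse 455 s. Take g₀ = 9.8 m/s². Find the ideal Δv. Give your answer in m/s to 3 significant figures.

Δv ≈ 9890 m/s

Stage wet mass = m₀ − payload = 75,740 − 3,240 = 72,500 kg.
Stage dry mass = ε × stage wet mass = 0.069 × 72,500 = 5,002.5 kg.
Burnout mass m_f = stage dry + payload = 5,002.5 + 3,240 = 8,242.5 kg.
v_e = Isp · g₀ = 455 × 9.8 = 4459.0 m/s.
Δv = v_e · ln(75,740/8,242.5) = 4459.0 × ln(9.189) = 4459.0 × 2.2180 ≈ 9890 m/s.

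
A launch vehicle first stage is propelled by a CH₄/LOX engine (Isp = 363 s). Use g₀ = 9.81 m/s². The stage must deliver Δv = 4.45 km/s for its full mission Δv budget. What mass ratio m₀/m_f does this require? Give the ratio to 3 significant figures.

v_e = Isp · g₀ = 363 × 9.81 = 3561.0 m/s.
m₀/m_f = exp(Δv / v_e) = exp(4450 / 3561.0) = exp(1.2496) = 3.4891.

mass ratio ≈ 3.49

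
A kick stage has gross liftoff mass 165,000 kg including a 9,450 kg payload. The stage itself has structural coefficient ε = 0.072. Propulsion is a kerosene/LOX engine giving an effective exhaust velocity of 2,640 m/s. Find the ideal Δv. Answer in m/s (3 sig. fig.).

Δv ≈ 5490 m/s

Stage wet mass = m₀ − payload = 165,000 − 9,450 = 155,550 kg.
Stage dry mass = ε × stage wet mass = 0.072 × 155,550 = 11,199.6 kg.
Burnout mass m_f = stage dry + payload = 11,199.6 + 9,450 = 20,649.6 kg.
Δv = v_e · ln(165,000/20,649.6) = 2640.0 × ln(7.99) = 2640.0 × 2.0782 ≈ 5487 m/s.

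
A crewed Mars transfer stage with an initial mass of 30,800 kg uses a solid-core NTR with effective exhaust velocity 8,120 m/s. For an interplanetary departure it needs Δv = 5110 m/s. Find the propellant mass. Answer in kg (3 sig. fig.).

Rocket equation: m₀/m_f = exp(Δv / v_e) = exp(5110 / 8120.0) = exp(0.6293) = 1.8763.
m_f = 30,800 / 1.8763 = 16,415.3 kg, so propellant = m₀ − m_f = 30,800 − 16,415.3 = 14,384.7 kg.

propellant mass ≈ 14400 kg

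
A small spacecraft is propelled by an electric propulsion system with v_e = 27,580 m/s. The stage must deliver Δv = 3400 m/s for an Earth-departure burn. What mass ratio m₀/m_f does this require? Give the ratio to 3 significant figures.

mass ratio ≈ 1.13

m₀/m_f = exp(Δv / v_e) = exp(3400 / 27580.0) = exp(0.1233) = 1.1312.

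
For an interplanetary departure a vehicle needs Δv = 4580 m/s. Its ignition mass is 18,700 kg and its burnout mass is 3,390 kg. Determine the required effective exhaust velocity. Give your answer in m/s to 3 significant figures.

ln(m₀/m_f) = ln(18700/3390) = ln(5.516) = 1.7077.
Rocket equation: v_e = Δv / ln(m₀/m_f) = 4580 / 1.7077 = 2682.0 m/s.

v_e ≈ 2680 m/s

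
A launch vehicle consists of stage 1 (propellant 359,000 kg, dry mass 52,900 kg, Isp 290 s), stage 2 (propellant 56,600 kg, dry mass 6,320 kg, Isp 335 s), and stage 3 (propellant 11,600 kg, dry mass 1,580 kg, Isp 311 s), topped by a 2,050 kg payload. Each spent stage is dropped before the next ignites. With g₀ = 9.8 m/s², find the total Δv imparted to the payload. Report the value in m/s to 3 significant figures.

Δv ≈ 12300 m/s

Ignition mass of stage 1 = 359,000+52,900 + 56,600+6,320 + 11,600+1,580 + 2,050 = 490,050 kg.
Stage 1: m₀ = 490,050 kg, m_f = 490,050 − 359,000 = 131,050 kg; Δv = 290×9.8×ln(3.739) = 2842.0×1.3189 ≈ 3748 m/s.
Stage 2: m₀ = 78,150 kg, m_f = 78,150 − 56,600 = 21,550 kg; Δv = 335×9.8×ln(3.626) = 3283.0×1.2883 ≈ 4229 m/s.
Stage 3: m₀ = 15,230 kg, m_f = 15,230 − 11,600 = 3,630 kg; Δv = 311×9.8×ln(4.196) = 3047.8×1.4340 ≈ 4371 m/s.
Total Δv = 3748 + 4229 + 4371 = 12348 m/s.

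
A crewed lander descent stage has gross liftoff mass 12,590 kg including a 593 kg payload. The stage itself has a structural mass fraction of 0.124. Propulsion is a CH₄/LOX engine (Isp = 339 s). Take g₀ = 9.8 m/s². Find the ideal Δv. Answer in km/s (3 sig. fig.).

Stage wet mass = m₀ − payload = 12,590 − 593 = 11,997 kg.
Stage dry mass = ε × stage wet mass = 0.124 × 11,997 = 1,487.63 kg.
Burnout mass m_f = stage dry + payload = 1,487.63 + 593 = 2,080.63 kg.
v_e = Isp · g₀ = 339 × 9.8 = 3322.2 m/s.
Δv = v_e · ln(12,590/2,080.63) = 3322.2 × ln(6.051) = 3322.2 × 1.8002 ≈ 5981 m/s.

Δv ≈ 5.98 km/s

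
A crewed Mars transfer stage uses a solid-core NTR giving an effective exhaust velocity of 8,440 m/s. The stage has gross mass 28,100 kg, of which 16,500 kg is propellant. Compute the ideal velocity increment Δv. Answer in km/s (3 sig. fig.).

Δv ≈ 7.47 km/s

m_f = m₀ − m_prop = 28,100 − 16,500 = 11,600 kg.
Δv = v_e · ln(m₀/m_f) = 8440.0 × ln(2.422) = 8440.0 × 0.8848 ≈ 7467.4 m/s.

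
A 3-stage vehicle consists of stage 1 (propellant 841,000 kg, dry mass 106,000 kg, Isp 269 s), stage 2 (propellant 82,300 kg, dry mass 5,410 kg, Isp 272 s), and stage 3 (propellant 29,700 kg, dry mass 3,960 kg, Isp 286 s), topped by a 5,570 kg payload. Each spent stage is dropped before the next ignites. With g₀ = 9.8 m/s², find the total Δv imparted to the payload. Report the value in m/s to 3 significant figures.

Ignition mass of stage 1 = 841,000+106,000 + 82,300+5,410 + 29,700+3,960 + 5,570 = 1,073,940 kg.
Stage 1: m₀ = 1,073,940 kg, m_f = 1,073,940 − 841,000 = 232,940 kg; Δv = 269×9.8×ln(4.61) = 2636.2×1.5283 ≈ 4029 m/s.
Stage 2: m₀ = 126,940 kg, m_f = 126,940 − 82,300 = 44,640 kg; Δv = 272×9.8×ln(2.844) = 2665.6×1.0451 ≈ 2786 m/s.
Stage 3: m₀ = 39,230 kg, m_f = 39,230 − 29,700 = 9,530 kg; Δv = 286×9.8×ln(4.116) = 2802.8×1.4150 ≈ 3966 m/s.
Total Δv = 4029 + 2786 + 3966 = 10781 m/s.

Δv ≈ 10800 m/s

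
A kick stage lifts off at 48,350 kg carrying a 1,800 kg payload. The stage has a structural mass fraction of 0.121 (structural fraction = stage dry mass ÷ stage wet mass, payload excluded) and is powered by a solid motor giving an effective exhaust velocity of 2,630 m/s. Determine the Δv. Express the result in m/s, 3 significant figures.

Δv ≈ 4920 m/s

Stage wet mass = m₀ − payload = 48,350 − 1,800 = 46,550 kg.
Stage dry mass = ε × stage wet mass = 0.121 × 46,550 = 5,632.55 kg.
Burnout mass m_f = stage dry + payload = 5,632.55 + 1,800 = 7,432.55 kg.
Δv = v_e · ln(48,350/7,432.55) = 2630.0 × ln(6.505) = 2630.0 × 1.8726 ≈ 4925 m/s.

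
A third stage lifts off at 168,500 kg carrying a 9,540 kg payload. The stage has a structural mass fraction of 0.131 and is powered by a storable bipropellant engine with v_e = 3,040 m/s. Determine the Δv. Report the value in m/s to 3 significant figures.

Δv ≈ 5210 m/s

Stage wet mass = m₀ − payload = 168,500 − 9,540 = 158,960 kg.
Stage dry mass = ε × stage wet mass = 0.131 × 158,960 = 20,823.8 kg.
Burnout mass m_f = stage dry + payload = 20,823.8 + 9,540 = 30,363.8 kg.
Using Δv = v_e ln(m₀/m_f): Δv = v_e · ln(168,500/30,363.8) = 3040.0 × ln(5.549) = 3040.0 × 1.7137 ≈ 5210 m/s.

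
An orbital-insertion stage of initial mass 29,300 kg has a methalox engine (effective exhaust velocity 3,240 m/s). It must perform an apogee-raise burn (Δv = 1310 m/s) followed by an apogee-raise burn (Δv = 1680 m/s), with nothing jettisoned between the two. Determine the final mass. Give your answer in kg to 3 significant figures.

final mass ≈ 11600 kg

After the first burn: m = 29300 × exp(−1310/3240.0) = 29300 × 0.66743 = 19,555.7 kg.
After the second burn: m = 19,555.7 × exp(−1680/3240.0) = 19,555.7 × 0.59540 = 11,643.5 kg.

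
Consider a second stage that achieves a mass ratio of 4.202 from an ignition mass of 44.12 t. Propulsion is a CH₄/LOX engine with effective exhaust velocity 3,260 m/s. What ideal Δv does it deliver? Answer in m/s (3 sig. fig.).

Δv ≈ 4680 m/s

From the ideal rocket equation, Δv = v_e · ln(4.202) = 3260.0 × 1.4356 ≈ 4679.9 m/s.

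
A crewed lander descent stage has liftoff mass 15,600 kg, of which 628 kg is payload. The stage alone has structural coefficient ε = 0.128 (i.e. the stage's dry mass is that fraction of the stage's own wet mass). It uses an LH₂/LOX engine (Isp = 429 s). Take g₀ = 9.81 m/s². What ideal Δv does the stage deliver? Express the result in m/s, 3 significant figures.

Δv ≈ 7630 m/s

Stage wet mass = m₀ − payload = 15,600 − 628 = 14,972 kg.
Stage dry mass = ε × stage wet mass = 0.128 × 14,972 = 1,916.42 kg.
Burnout mass m_f = stage dry + payload = 1,916.42 + 628 = 2,544.42 kg.
v_e = Isp · g₀ = 429 × 9.81 = 4208.5 m/s.
Δv = v_e · ln(15,600/2,544.42) = 4208.5 × ln(6.131) = 4208.5 × 1.8134 ≈ 7632 m/s.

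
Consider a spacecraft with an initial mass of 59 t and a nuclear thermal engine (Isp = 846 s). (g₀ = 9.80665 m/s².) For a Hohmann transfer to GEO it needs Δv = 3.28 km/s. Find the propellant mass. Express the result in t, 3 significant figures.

v_e = Isp · g₀ = 846 × 9.80665 = 8296.4 m/s.
Rocket equation: m₀/m_f = exp(Δv / v_e) = exp(3280 / 8296.4) = exp(0.3954) = 1.4849.
m_f = 59 / 1.4849 = 39.7333 t, so propellant = m₀ − m_f = 59 − 39.7333 = 19.2667 t.

propellant mass ≈ 19.3 t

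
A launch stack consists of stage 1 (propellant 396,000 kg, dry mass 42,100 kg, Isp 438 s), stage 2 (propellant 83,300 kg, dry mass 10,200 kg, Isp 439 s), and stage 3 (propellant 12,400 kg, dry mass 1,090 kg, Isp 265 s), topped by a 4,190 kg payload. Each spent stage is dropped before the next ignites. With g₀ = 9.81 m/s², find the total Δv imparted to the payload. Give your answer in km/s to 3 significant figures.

Δv ≈ 14.6 km/s

Ignition mass of stage 1 = 396,000+42,100 + 83,300+10,200 + 12,400+1,090 + 4,190 = 549,280 kg.
Stage 1: m₀ = 549,280 kg, m_f = 549,280 − 396,000 = 153,280 kg; Δv = 438×9.81×ln(3.584) = 4296.8×1.2763 ≈ 5484 m/s.
Stage 2: m₀ = 111,180 kg, m_f = 111,180 − 83,300 = 27,880 kg; Δv = 439×9.81×ln(3.988) = 4306.6×1.3832 ≈ 5957 m/s.
Stage 3: m₀ = 17,680 kg, m_f = 17,680 − 12,400 = 5,280 kg; Δv = 265×9.81×ln(3.348) = 2599.7×1.2085 ≈ 3142 m/s.
Total Δv = 5484 + 5957 + 3142 = 14583 m/s.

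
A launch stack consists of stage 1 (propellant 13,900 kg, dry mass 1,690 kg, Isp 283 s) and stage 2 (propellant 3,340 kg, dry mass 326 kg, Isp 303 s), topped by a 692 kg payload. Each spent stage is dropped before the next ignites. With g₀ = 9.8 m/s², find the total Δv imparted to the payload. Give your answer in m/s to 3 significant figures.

Ignition mass of stage 1 = 13,900+1,690 + 3,340+326 + 692 = 19,948 kg.
Stage 1: m₀ = 19,948 kg, m_f = 19,948 − 13,900 = 6,048 kg; Δv = 283×9.8×ln(3.298) = 2773.4×1.1934 ≈ 3310 m/s.
Stage 2: m₀ = 4,358 kg, m_f = 4,358 − 3,340 = 1,018 kg; Δv = 303×9.8×ln(4.281) = 2969.4×1.4542 ≈ 4318 m/s.
Total Δv = 3310 + 4318 = 7628 m/s.

Δv ≈ 7630 m/s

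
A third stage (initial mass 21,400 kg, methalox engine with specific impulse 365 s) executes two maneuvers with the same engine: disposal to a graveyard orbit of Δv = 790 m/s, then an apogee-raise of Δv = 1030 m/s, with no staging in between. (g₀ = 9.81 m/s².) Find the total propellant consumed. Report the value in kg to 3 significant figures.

total propellant consumed ≈ 8530 kg

v_e = Isp · g₀ = 365 × 9.81 = 3580.7 m/s.
After the first burn: m = 21400 × exp(−790/3580.7) = 21400 × 0.80201 = 17,163 kg.
After the second burn: m = 17,163 × exp(−1030/3580.7) = 17,163 × 0.75002 = 12,872.6 kg.
Total propellant = m₀ − m_final = 21400 − 12,872.6 = 8,527.4 kg.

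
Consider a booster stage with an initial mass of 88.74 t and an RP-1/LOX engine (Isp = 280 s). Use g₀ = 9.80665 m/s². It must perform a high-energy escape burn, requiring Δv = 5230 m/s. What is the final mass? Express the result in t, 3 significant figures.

v_e = Isp · g₀ = 280 × 9.80665 = 2745.9 m/s.
m₀/m_f = exp(Δv / v_e) = exp(5230 / 2745.9) = exp(1.9047) = 6.7173.
m_f = m₀ / 6.7173 = 88.74 / 6.7173 = 13.2107 t.

final mass ≈ 13.2 t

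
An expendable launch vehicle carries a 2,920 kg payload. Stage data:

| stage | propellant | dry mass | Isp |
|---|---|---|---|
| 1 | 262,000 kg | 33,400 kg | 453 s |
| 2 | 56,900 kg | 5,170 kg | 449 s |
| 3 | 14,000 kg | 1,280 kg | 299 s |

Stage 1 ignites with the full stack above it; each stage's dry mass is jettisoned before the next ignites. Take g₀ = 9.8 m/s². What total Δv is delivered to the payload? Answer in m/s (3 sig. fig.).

Ignition mass of stage 1 = 262,000+33,400 + 56,900+5,170 + 14,000+1,280 + 2,920 = 375,670 kg.
Stage 1: m₀ = 375,670 kg, m_f = 375,670 − 262,000 = 113,670 kg; Δv = 453×9.8×ln(3.305) = 4439.4×1.1954 ≈ 5307 m/s.
Stage 2: m₀ = 80,270 kg, m_f = 80,270 − 56,900 = 23,370 kg; Δv = 449×9.8×ln(3.435) = 4400.2×1.2339 ≈ 5430 m/s.
Stage 3: m₀ = 18,200 kg, m_f = 18,200 − 14,000 = 4,200 kg; Δv = 299×9.8×ln(4.333) = 2930.2×1.4663 ≈ 4297 m/s.
Total Δv = 5307 + 5430 + 4297 = 15034 m/s.

Δv ≈ 15000 m/s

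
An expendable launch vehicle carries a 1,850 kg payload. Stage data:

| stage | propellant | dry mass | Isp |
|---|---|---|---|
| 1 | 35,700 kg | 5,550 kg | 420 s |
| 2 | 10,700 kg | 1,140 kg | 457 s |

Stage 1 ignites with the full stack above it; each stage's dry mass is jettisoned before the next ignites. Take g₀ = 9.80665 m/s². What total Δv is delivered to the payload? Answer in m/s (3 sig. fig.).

Δv ≈ 11100 m/s

Ignition mass of stage 1 = 35,700+5,550 + 10,700+1,140 + 1,850 = 54,940 kg.
Stage 1: m₀ = 54,940 kg, m_f = 54,940 − 35,700 = 19,240 kg; Δv = 420×9.80665×ln(2.856) = 4118.8×1.0493 ≈ 4322 m/s.
Stage 2: m₀ = 13,690 kg, m_f = 13,690 − 10,700 = 2,990 kg; Δv = 457×9.80665×ln(4.579) = 4481.6×1.5214 ≈ 6818 m/s.
Total Δv = 4322 + 6818 = 11140 m/s.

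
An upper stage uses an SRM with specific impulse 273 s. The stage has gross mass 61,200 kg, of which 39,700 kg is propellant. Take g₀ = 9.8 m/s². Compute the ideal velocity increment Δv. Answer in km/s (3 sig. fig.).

Δv ≈ 2.80 km/s

v_e = Isp · g₀ = 273 × 9.8 = 2675.4 m/s.
m_f = m₀ − m_prop = 61,200 − 39,700 = 21,500 kg.
Rocket equation: Δv = v_e · ln(m₀/m_f) = 2675.4 × ln(2.847) = 2675.4 × 1.0461 ≈ 2798.7 m/s.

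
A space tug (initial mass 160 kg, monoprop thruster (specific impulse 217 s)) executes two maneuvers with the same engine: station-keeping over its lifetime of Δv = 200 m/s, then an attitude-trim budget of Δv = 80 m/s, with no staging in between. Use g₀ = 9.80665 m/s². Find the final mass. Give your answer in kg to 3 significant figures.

final mass ≈ 140 kg

v_e = Isp · g₀ = 217 × 9.80665 = 2128.0 m/s.
After the first burn: m = 160 × exp(−200/2128.0) = 160 × 0.91030 = 145.648 kg.
After the second burn: m = 145.648 × exp(−80/2128.0) = 145.648 × 0.96310 = 140.274 kg.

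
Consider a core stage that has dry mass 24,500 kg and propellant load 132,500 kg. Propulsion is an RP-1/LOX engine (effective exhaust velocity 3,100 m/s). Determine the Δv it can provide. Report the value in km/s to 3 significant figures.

Δv ≈ 5.76 km/s

m₀ = m_dry + m_prop = 24,500 + 132,500 = 157,000 kg.
By the Tsiolkovsky rocket equation, Δv = v_e · ln(m₀/m_f) = 3100.0 × ln(6.408) = 3100.0 × 1.8576 ≈ 5758.5 m/s.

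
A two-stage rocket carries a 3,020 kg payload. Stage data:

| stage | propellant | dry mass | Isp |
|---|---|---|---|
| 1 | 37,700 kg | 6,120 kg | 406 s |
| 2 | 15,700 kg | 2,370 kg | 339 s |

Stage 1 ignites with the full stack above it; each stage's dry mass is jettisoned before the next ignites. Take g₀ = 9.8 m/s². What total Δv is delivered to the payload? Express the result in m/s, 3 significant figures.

Ignition mass of stage 1 = 37,700+6,120 + 15,700+2,370 + 3,020 = 64,910 kg.
Stage 1: m₀ = 64,910 kg, m_f = 64,910 − 37,700 = 27,210 kg; Δv = 406×9.8×ln(2.386) = 3978.8×0.8694 ≈ 3459 m/s.
Stage 2: m₀ = 21,090 kg, m_f = 21,090 − 15,700 = 5,390 kg; Δv = 339×9.8×ln(3.913) = 3322.2×1.3643 ≈ 4532 m/s.
Total Δv = 3459 + 4532 = 7991 m/s.

Δv ≈ 7990 m/s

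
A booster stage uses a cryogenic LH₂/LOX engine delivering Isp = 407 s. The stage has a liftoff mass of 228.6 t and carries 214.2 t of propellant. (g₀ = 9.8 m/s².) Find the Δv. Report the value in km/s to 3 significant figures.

Δv ≈ 11.0 km/s

v_e = Isp · g₀ = 407 × 9.8 = 3988.6 m/s.
m_f = m₀ − m_prop = 228.6 − 214.2 = 14.4 t.
Rocket equation: Δv = v_e · ln(m₀/m_f) = 3988.6 × ln(15.88) = 3988.6 × 2.7647 ≈ 11027.5 m/s.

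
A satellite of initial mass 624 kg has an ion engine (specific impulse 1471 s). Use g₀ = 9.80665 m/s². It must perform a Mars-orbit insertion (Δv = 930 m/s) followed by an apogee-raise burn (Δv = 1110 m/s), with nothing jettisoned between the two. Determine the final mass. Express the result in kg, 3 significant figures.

final mass ≈ 542 kg

v_e = Isp · g₀ = 1471 × 9.80665 = 14425.6 m/s.
After the first burn: m = 624 × exp(−930/14425.6) = 624 × 0.93757 = 585.044 kg.
After the second burn: m = 585.044 × exp(−1110/14425.6) = 585.044 × 0.92594 = 541.716 kg.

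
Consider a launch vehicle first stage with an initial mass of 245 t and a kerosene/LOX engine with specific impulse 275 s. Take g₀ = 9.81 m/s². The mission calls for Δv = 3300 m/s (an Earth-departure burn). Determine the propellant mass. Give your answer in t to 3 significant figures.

v_e = Isp · g₀ = 275 × 9.81 = 2697.8 m/s.
m₀/m_f = exp(Δv / v_e) = exp(3300 / 2697.8) = exp(1.2232) = 3.3982.
m_f = 245 / 3.3982 = 72.097 t, so propellant = m₀ − m_f = 245 − 72.097 = 172.903 t.

propellant mass ≈ 173 t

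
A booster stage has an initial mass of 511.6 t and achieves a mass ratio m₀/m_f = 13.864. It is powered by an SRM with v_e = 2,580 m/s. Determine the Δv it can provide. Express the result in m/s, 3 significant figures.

Δv ≈ 6780 m/s

Rocket equation: Δv = v_e · ln(13.864) = 2580.0 × 2.6293 ≈ 6783.6 m/s.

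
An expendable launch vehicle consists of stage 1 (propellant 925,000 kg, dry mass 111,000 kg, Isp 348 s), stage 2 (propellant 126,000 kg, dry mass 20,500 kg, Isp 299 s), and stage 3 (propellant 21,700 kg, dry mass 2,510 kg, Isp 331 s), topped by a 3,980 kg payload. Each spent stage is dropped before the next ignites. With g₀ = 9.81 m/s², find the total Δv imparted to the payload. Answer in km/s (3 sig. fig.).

Δv ≈ 13.4 km/s

Ignition mass of stage 1 = 925,000+111,000 + 126,000+20,500 + 21,700+2,510 + 3,980 = 1,210,690 kg.
Stage 1: m₀ = 1,210,690 kg, m_f = 1,210,690 − 925,000 = 285,690 kg; Δv = 348×9.81×ln(4.238) = 3413.9×1.4440 ≈ 4930 m/s.
Stage 2: m₀ = 174,690 kg, m_f = 174,690 − 126,000 = 48,690 kg; Δv = 299×9.81×ln(3.588) = 2933.2×1.2775 ≈ 3747 m/s.
Stage 3: m₀ = 28,190 kg, m_f = 28,190 − 21,700 = 6,490 kg; Δv = 331×9.81×ln(4.344) = 3247.1×1.4687 ≈ 4769 m/s.
Total Δv = 4930 + 3747 + 4769 = 13446 m/s.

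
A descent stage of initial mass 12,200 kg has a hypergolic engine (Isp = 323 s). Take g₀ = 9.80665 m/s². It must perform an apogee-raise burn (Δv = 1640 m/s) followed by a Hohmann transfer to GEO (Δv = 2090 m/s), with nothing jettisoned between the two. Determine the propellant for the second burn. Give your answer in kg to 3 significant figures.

v_e = Isp · g₀ = 323 × 9.80665 = 3167.5 m/s.
After the first burn: m = 12200 × exp(−1640/3167.5) = 12200 × 0.59586 = 7,269.49 kg.
After the second burn: m = 7,269.49 × exp(−2090/3167.5) = 7,269.49 × 0.51695 = 3,757.96 kg.
Second-burn propellant = 7,269.49 − 3,757.96 = 3,511.53 kg.

propellant for the second burn ≈ 3510 kg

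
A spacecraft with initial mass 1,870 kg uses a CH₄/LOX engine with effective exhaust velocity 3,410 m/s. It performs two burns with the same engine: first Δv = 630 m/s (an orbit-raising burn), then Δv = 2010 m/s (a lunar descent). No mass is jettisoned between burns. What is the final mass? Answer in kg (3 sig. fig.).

final mass ≈ 862 kg

After the first burn: m = 1870 × exp(−630/3410.0) = 1870 × 0.83131 = 1,554.55 kg.
After the second burn: m = 1,554.55 × exp(−2010/3410.0) = 1,554.55 × 0.55464 = 862.216 kg.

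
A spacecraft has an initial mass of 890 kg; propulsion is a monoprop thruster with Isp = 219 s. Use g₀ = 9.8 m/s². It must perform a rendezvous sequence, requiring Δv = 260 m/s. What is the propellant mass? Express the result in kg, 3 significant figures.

propellant mass ≈ 102 kg

v_e = Isp · g₀ = 219 × 9.8 = 2146.2 m/s.
From the ideal rocket equation, m₀/m_f = exp(Δv / v_e) = exp(260 / 2146.2) = exp(0.1211) = 1.1288.
m_f = 890 / 1.1288 = 788.448 kg, so propellant = m₀ − m_f = 890 − 788.448 = 101.552 kg.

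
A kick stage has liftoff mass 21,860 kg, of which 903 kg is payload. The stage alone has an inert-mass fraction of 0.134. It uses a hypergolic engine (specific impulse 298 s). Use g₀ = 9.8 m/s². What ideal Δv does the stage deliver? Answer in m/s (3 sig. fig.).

Stage wet mass = m₀ − payload = 21,860 − 903 = 20,957 kg.
Stage dry mass = ε × stage wet mass = 0.134 × 20,957 = 2,808.24 kg.
Burnout mass m_f = stage dry + payload = 2,808.24 + 903 = 3,711.24 kg.
v_e = Isp · g₀ = 298 × 9.8 = 2920.4 m/s.
Rocket equation: Δv = v_e · ln(21,860/3,711.24) = 2920.4 × ln(5.89) = 2920.4 × 1.7733 ≈ 5179 m/s.

Δv ≈ 5180 m/s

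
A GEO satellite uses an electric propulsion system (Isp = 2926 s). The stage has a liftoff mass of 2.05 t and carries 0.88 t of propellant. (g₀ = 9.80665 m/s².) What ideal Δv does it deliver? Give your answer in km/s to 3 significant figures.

v_e = Isp · g₀ = 2926 × 9.80665 = 28694.3 m/s.
m_f = m₀ − m_prop = 2.05 − 0.88 = 1.17 t.
By the Tsiolkovsky rocket equation, Δv = v_e · ln(m₀/m_f) = 28694.3 × ln(1.752) = 28694.3 × 0.5608 ≈ 16092.8 m/s.

Δv ≈ 16.1 km/s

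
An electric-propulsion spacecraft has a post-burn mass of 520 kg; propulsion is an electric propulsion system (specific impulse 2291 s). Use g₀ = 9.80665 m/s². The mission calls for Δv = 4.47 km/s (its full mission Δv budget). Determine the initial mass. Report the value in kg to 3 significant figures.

v_e = Isp · g₀ = 2291 × 9.80665 = 22467.0 m/s.
Rocket equation: m₀/m_f = exp(Δv / v_e) = exp(4470 / 22467.0) = exp(0.1990) = 1.2201.
m₀ = m_f × 1.2201 = 520 × 1.2201 = 634.452 kg.

initial mass ≈ 634 kg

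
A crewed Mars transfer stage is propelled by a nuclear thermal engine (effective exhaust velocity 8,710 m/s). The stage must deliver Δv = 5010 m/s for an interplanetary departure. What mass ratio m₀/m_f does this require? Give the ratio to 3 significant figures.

mass ratio ≈ 1.78

By the Tsiolkovsky rocket equation, m₀/m_f = exp(Δv / v_e) = exp(5010 / 8710.0) = exp(0.5752) = 1.7775.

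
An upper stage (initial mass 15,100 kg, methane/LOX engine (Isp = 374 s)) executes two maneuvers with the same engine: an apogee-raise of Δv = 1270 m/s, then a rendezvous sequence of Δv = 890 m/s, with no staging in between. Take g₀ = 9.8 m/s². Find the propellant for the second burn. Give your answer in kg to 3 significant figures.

v_e = Isp · g₀ = 374 × 9.8 = 3665.2 m/s.
After the first burn: m = 15100 × exp(−1270/3665.2) = 15100 × 0.70716 = 10,678.1 kg.
After the second burn: m = 10,678.1 × exp(−890/3665.2) = 10,678.1 × 0.78441 = 8,376.01 kg.
Second-burn propellant = 10,678.1 − 8,376.01 = 2,302.09 kg.

propellant for the second burn ≈ 2300 kg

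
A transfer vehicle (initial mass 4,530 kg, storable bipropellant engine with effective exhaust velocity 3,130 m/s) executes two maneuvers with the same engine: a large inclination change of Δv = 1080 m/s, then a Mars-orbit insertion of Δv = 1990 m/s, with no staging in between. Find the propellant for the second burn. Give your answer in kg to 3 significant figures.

After the first burn: m = 4530 × exp(−1080/3130.0) = 4530 × 0.70819 = 3,208.1 kg.
After the second burn: m = 3,208.1 × exp(−1990/3130.0) = 3,208.1 × 0.52952 = 1,698.75 kg.
Second-burn propellant = 3,208.1 − 1,698.75 = 1,509.35 kg.

propellant for the second burn ≈ 1510 kg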